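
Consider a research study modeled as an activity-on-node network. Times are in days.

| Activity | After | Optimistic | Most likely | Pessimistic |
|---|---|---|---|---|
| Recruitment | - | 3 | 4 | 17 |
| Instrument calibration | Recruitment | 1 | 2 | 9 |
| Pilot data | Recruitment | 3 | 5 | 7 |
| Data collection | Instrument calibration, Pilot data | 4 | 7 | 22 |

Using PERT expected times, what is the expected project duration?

20 days

te_Recruitment = (3 + 4·4 + 17)/6 = 36/6 = 6
te_Instrument calibration = (1 + 4·2 + 9)/6 = 18/6 = 3
te_Pilot data = (3 + 4·5 + 7)/6 = 30/6 = 5
te_Data collection = (4 + 4·7 + 22)/6 = 54/6 = 9

Forward pass:
ES_Recruitment = 0; EF_Recruitment = 6
ES_Instrument calibration = 6; EF_Instrument calibration = 6+3 = 9
ES_Pilot data = 6; EF_Pilot data = 6+5 = 11
ES_Data collection = max(EF_Instrument calibration=9, EF_Pilot data=11) = 11; EF_Data collection = 11+9 = 20
Expected project duration μ = 20 days. Critical path: Recruitment → Pilot data → Data collection.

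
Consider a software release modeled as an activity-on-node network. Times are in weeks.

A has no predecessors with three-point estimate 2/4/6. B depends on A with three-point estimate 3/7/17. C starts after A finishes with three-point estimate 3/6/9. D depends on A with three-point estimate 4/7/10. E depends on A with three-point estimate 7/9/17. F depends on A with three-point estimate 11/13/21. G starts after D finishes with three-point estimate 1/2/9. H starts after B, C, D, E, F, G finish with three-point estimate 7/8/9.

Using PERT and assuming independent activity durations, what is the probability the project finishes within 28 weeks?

te_A = (2 + 4·4 + 6)/6 = 24/6 = 4; σ²_A = ((6−2)/6)² = 0.444
te_B = (3 + 4·7 + 17)/6 = 48/6 = 8; σ²_B = ((17−3)/6)² = 5.444
te_C = (3 + 4·6 + 9)/6 = 36/6 = 6; σ²_C = ((9−3)/6)² = 1.000
te_D = (4 + 4·7 + 10)/6 = 42/6 = 7; σ²_D = ((10−4)/6)² = 1.000
te_E = (7 + 4·9 + 17)/6 = 60/6 = 10; σ²_E = ((17−7)/6)² = 2.778
te_F = (11 + 4·13 + 21)/6 = 84/6 = 14; σ²_F = ((21−11)/6)² = 2.778
te_G = (1 + 4·2 + 9)/6 = 18/6 = 3; σ²_G = ((9−1)/6)² = 1.778
te_H = (7 + 4·8 + 9)/6 = 48/6 = 8; σ²_H = ((9−7)/6)² = 0.111

Forward pass:
ES_A = 0; EF_A = 4
ES_B = 4; EF_B = 4+8 = 12
ES_C = 4; EF_C = 4+6 = 10
ES_D = 4; EF_D = 4+7 = 11
ES_E = 4; EF_E = 4+10 = 14
ES_F = 4; EF_F = 4+14 = 18
ES_G = 11; EF_G = 11+3 = 14
ES_H = max(EF_B=12, EF_C=10, EF_D=11, EF_E=14, EF_F=18, EF_G=14) = 18; EF_H = 18+8 = 26
Expected project duration μ = 26 weeks. Critical path: A → F → H.

Variance along critical path = 0.444 + 2.778 + 0.111 = 3.333; σ = √3.333 = 1.826 weeks.
Z = (28 − 26) / 1.826 = 1.095
P(T ≤ 28) = Φ(1.095) ≈ 0.863

0.863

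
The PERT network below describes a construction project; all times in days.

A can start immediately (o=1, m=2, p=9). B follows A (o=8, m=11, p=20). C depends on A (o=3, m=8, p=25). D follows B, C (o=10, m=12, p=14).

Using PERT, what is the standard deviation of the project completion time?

2.49 days

te_A = (1 + 4·2 + 9)/6 = 18/6 = 3; σ²_A = ((9−1)/6)² = 1.778
te_B = (8 + 4·11 + 20)/6 = 72/6 = 12; σ²_B = ((20−8)/6)² = 4.000
te_C = (3 + 4·8 + 25)/6 = 60/6 = 10; σ²_C = ((25−3)/6)² = 13.444
te_D = (10 + 4·12 + 14)/6 = 72/6 = 12; σ²_D = ((14−10)/6)² = 0.444

Forward pass:
ES_A = 0; EF_A = 3
ES_B = 3; EF_B = 3+12 = 15
ES_C = 3; EF_C = 3+10 = 13
ES_D = max(EF_B=15, EF_C=13) = 15; EF_D = 15+12 = 27
Expected project duration μ = 27 days. Critical path: A → B → D.

Variance along critical path = 1.778 + 4.000 + 0.444 = 6.222
σ = √6.222 = 2.494 days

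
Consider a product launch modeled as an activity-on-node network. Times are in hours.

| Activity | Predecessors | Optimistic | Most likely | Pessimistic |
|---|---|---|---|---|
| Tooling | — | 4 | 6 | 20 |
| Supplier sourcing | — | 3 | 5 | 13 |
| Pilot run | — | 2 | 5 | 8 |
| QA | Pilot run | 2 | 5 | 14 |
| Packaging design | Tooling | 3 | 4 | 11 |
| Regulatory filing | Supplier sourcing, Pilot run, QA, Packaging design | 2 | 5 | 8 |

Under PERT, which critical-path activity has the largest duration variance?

Tooling

te_Tooling = (4 + 4·6 + 20)/6 = 48/6 = 8; σ²_Tooling = ((20−4)/6)² = 7.111
te_Supplier sourcing = (3 + 4·5 + 13)/6 = 36/6 = 6; σ²_Supplier sourcing = ((13−3)/6)² = 2.778
te_Pilot run = (2 + 4·5 + 8)/6 = 30/6 = 5; σ²_Pilot run = ((8−2)/6)² = 1.000
te_QA = (2 + 4·5 + 14)/6 = 36/6 = 6; σ²_QA = ((14−2)/6)² = 4.000
te_Packaging design = (3 + 4·4 + 11)/6 = 30/6 = 5; σ²_Packaging design = ((11−3)/6)² = 1.778
te_Regulatory filing = (2 + 4·5 + 8)/6 = 30/6 = 5; σ²_Regulatory filing = ((8−2)/6)² = 1.000

Forward pass:
ES_Tooling = 0; EF_Tooling = 8
ES_Supplier sourcing = 0; EF_Supplier sourcing = 6
ES_Pilot run = 0; EF_Pilot run = 5
ES_QA = 5; EF_QA = 5+6 = 11
ES_Packaging design = 8; EF_Packaging design = 8+5 = 13
ES_Regulatory filing = max(EF_Supplier sourcing=6, EF_Pilot run=5, EF_QA=11, EF_Packaging design=13) = 13; EF_Regulatory filing = 13+5 = 18
Expected project duration μ = 18 hours. Critical path: Tooling → Packaging design → Regulatory filing.

Variances on critical path: σ²_Tooling=7.111, σ²_Packaging design=1.778, σ²_Regulatory filing=1.000.
Largest is σ²_Tooling = 7.111.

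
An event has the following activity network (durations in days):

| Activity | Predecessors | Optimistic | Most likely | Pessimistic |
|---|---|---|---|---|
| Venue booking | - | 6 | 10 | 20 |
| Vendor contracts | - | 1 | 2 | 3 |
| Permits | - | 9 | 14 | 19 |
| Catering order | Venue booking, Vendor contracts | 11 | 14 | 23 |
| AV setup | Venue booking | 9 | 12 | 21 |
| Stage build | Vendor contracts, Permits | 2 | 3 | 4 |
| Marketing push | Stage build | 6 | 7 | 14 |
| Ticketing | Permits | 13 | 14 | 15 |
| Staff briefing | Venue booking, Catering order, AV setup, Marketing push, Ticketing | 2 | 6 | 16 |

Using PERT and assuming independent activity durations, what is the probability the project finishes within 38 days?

te_Venue booking = (6 + 4·10 + 20)/6 = 66/6 = 11; σ²_Venue booking = ((20−6)/6)² = 5.444
te_Vendor contracts = (1 + 4·2 + 3)/6 = 12/6 = 2; σ²_Vendor contracts = ((3−1)/6)² = 0.111
te_Permits = (9 + 4·14 + 19)/6 = 84/6 = 14; σ²_Permits = ((19−9)/6)² = 2.778
te_Catering order = (11 + 4·14 + 23)/6 = 90/6 = 15; σ²_Catering order = ((23−11)/6)² = 4.000
te_AV setup = (9 + 4·12 + 21)/6 = 78/6 = 13; σ²_AV setup = ((21−9)/6)² = 4.000
te_Stage build = (2 + 4·3 + 4)/6 = 18/6 = 3; σ²_Stage build = ((4−2)/6)² = 0.111
te_Marketing push = (6 + 4·7 + 14)/6 = 48/6 = 8; σ²_Marketing push = ((14−6)/6)² = 1.778
te_Ticketing = (13 + 4·14 + 15)/6 = 84/6 = 14; σ²_Ticketing = ((15−13)/6)² = 0.111
te_Staff briefing = (2 + 4·6 + 16)/6 = 42/6 = 7; σ²_Staff briefing = ((16−2)/6)² = 5.444

Forward pass:
ES_Venue booking = 0; EF_Venue booking = 11
ES_Vendor contracts = 0; EF_Vendor contracts = 2
ES_Permits = 0; EF_Permits = 14
ES_Catering order = max(EF_Venue booking=11, EF_Vendor contracts=2) = 11; EF_Catering order = 11+15 = 26
ES_AV setup = 11; EF_AV setup = 11+13 = 24
ES_Stage build = max(EF_Vendor contracts=2, EF_Permits=14) = 14; EF_Stage build = 14+3 = 17
ES_Marketing push = 17; EF_Marketing push = 17+8 = 25
ES_Ticketing = 14; EF_Ticketing = 14+14 = 28
ES_Staff briefing = max(EF_Venue booking=11, EF_Catering order=26, EF_AV setup=24, EF_Marketing push=25, EF_Ticketing=28) = 28; EF_Staff briefing = 28+7 = 35
Expected project duration μ = 35 days. Critical path: Permits → Ticketing → Staff briefing.

Variance along critical path = 2.778 + 0.111 + 5.444 = 8.333; σ = √8.333 = 2.887 days.
Z = (38 − 35) / 2.887 = 1.039
P(T ≤ 38) = Φ(1.039) ≈ 0.851

0.851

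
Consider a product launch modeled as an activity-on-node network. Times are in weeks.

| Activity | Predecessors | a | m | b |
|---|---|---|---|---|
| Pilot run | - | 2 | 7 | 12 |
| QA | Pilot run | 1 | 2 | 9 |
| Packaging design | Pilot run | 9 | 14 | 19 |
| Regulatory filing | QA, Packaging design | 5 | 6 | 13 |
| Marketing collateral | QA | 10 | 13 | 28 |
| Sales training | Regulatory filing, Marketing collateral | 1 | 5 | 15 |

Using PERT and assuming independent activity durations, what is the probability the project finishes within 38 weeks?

0.868

te_Pilot run = (2 + 4·7 + 12)/6 = 42/6 = 7; σ²_Pilot run = ((12−2)/6)² = 2.778
te_QA = (1 + 4·2 + 9)/6 = 18/6 = 3; σ²_QA = ((9−1)/6)² = 1.778
te_Packaging design = (9 + 4·14 + 19)/6 = 84/6 = 14; σ²_Packaging design = ((19−9)/6)² = 2.778
te_Regulatory filing = (5 + 4·6 + 13)/6 = 42/6 = 7; σ²_Regulatory filing = ((13−5)/6)² = 1.778
te_Marketing collateral = (10 + 4·13 + 28)/6 = 90/6 = 15; σ²_Marketing collateral = ((28−10)/6)² = 9.000
te_Sales training = (1 + 4·5 + 15)/6 = 36/6 = 6; σ²_Sales training = ((15−1)/6)² = 5.444

Forward pass:
ES_Pilot run = 0; EF_Pilot run = 7
ES_QA = 7; EF_QA = 7+3 = 10
ES_Packaging design = 7; EF_Packaging design = 7+14 = 21
ES_Regulatory filing = max(EF_QA=10, EF_Packaging design=21) = 21; EF_Regulatory filing = 21+7 = 28
ES_Marketing collateral = 10; EF_Marketing collateral = 10+15 = 25
ES_Sales training = max(EF_Regulatory filing=28, EF_Marketing collateral=25) = 28; EF_Sales training = 28+6 = 34
Expected project duration μ = 34 weeks. Critical path: Pilot run → Packaging design → Regulatory filing → Sales training.

Variance along critical path = 2.778 + 2.778 + 1.778 + 5.444 = 12.778; σ = √12.778 = 3.575 weeks.
Z = (38 − 34) / 3.575 = 1.119
P(T ≤ 38) = Φ(1.119) ≈ 0.868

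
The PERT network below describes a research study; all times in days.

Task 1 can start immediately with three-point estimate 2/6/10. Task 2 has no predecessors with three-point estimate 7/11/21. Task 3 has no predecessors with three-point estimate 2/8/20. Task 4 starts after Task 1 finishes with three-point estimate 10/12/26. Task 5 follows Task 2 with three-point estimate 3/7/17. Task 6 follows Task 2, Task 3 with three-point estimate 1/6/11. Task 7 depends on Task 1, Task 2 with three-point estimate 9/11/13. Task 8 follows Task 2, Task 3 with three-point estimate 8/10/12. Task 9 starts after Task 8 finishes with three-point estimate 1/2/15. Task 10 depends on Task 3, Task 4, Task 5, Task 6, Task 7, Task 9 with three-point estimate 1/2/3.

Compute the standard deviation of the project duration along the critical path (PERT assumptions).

3.38 days

te_Task 1 = (2 + 4·6 + 10)/6 = 36/6 = 6; σ²_Task 1 = ((10−2)/6)² = 1.778
te_Task 2 = (7 + 4·11 + 21)/6 = 72/6 = 12; σ²_Task 2 = ((21−7)/6)² = 5.444
te_Task 3 = (2 + 4·8 + 20)/6 = 54/6 = 9; σ²_Task 3 = ((20−2)/6)² = 9.000
te_Task 4 = (10 + 4·12 + 26)/6 = 84/6 = 14; σ²_Task 4 = ((26−10)/6)² = 7.111
te_Task 5 = (3 + 4·7 + 17)/6 = 48/6 = 8; σ²_Task 5 = ((17−3)/6)² = 5.444
te_Task 6 = (1 + 4·6 + 11)/6 = 36/6 = 6; σ²_Task 6 = ((11−1)/6)² = 2.778
te_Task 7 = (9 + 4·11 + 13)/6 = 66/6 = 11; σ²_Task 7 = ((13−9)/6)² = 0.444
te_Task 8 = (8 + 4·10 + 12)/6 = 60/6 = 10; σ²_Task 8 = ((12−8)/6)² = 0.444
te_Task 9 = (1 + 4·2 + 15)/6 = 24/6 = 4; σ²_Task 9 = ((15−1)/6)² = 5.444
te_Task 10 = (1 + 4·2 + 3)/6 = 12/6 = 2; σ²_Task 10 = ((3−1)/6)² = 0.111

Forward pass:
ES_Task 1 = 0; EF_Task 1 = 6
ES_Task 2 = 0; EF_Task 2 = 12
ES_Task 3 = 0; EF_Task 3 = 9
ES_Task 4 = 6; EF_Task 4 = 6+14 = 20
ES_Task 5 = 12; EF_Task 5 = 12+8 = 20
ES_Task 6 = max(EF_Task 2=12, EF_Task 3=9) = 12; EF_Task 6 = 12+6 = 18
ES_Task 7 = max(EF_Task 1=6, EF_Task 2=12) = 12; EF_Task 7 = 12+11 = 23
ES_Task 8 = max(EF_Task 2=12, EF_Task 3=9) = 12; EF_Task 8 = 12+10 = 22
ES_Task 9 = 22; EF_Task 9 = 22+4 = 26
ES_Task 10 = max(EF_Task 3=9, EF_Task 4=20, EF_Task 5=20, EF_Task 6=18, EF_Task 7=23, EF_Task 9=26) = 26; EF_Task 10 = 26+2 = 28
Expected project duration μ = 28 days. Critical path: Task 2 → Task 8 → Task 9 → Task 10.

Variance along critical path = 5.444 + 0.444 + 5.444 + 0.111 = 11.444
σ = √11.444 = 3.383 days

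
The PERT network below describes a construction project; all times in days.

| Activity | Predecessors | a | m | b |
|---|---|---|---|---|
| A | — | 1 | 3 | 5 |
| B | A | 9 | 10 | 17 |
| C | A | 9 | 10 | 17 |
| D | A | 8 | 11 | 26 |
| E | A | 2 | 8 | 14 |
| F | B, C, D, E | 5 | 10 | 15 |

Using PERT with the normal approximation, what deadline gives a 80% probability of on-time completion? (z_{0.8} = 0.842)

te_A = (1 + 4·3 + 5)/6 = 18/6 = 3; σ²_A = ((5−1)/6)² = 0.444
te_B = (9 + 4·10 + 17)/6 = 66/6 = 11; σ²_B = ((17−9)/6)² = 1.778
te_C = (9 + 4·10 + 17)/6 = 66/6 = 11; σ²_C = ((17−9)/6)² = 1.778
te_D = (8 + 4·11 + 26)/6 = 78/6 = 13; σ²_D = ((26−8)/6)² = 9.000
te_E = (2 + 4·8 + 14)/6 = 48/6 = 8; σ²_E = ((14−2)/6)² = 4.000
te_F = (5 + 4·10 + 15)/6 = 60/6 = 10; σ²_F = ((15−5)/6)² = 2.778

Forward pass:
ES_A = 0; EF_A = 3
ES_B = 3; EF_B = 3+11 = 14
ES_C = 3; EF_C = 3+11 = 14
ES_D = 3; EF_D = 3+13 = 16
ES_E = 3; EF_E = 3+8 = 11
ES_F = max(EF_B=14, EF_C=14, EF_D=16, EF_E=11) = 16; EF_F = 16+10 = 26
Expected project duration μ = 26 days. Critical path: A → D → F.

Variance along critical path = 0.444 + 9.000 + 2.778 = 12.222; σ = 3.496 days.
D = μ + z·σ = 26 + 0.842·3.496 = 28.9 days

28.9 days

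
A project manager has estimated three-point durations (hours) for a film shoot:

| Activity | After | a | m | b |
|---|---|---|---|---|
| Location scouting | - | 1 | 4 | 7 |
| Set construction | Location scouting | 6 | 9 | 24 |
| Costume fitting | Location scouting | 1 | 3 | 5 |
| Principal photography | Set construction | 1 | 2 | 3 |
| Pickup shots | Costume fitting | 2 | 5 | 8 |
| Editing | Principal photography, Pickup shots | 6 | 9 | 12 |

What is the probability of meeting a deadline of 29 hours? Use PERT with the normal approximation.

0.816

te_Location scouting = (1 + 4·4 + 7)/6 = 24/6 = 4; σ²_Location scouting = ((7−1)/6)² = 1.000
te_Set construction = (6 + 4·9 + 24)/6 = 66/6 = 11; σ²_Set construction = ((24−6)/6)² = 9.000
te_Costume fitting = (1 + 4·3 + 5)/6 = 18/6 = 3; σ²_Costume fitting = ((5−1)/6)² = 0.444
te_Principal photography = (1 + 4·2 + 3)/6 = 12/6 = 2; σ²_Principal photography = ((3−1)/6)² = 0.111
te_Pickup shots = (2 + 4·5 + 8)/6 = 30/6 = 5; σ²_Pickup shots = ((8−2)/6)² = 1.000
te_Editing = (6 + 4·9 + 12)/6 = 54/6 = 9; σ²_Editing = ((12−6)/6)² = 1.000

Forward pass:
ES_Location scouting = 0; EF_Location scouting = 4
ES_Set construction = 4; EF_Set construction = 4+11 = 15
ES_Costume fitting = 4; EF_Costume fitting = 4+3 = 7
ES_Principal photography = 15; EF_Principal photography = 15+2 = 17
ES_Pickup shots = 7; EF_Pickup shots = 7+5 = 12
ES_Editing = max(EF_Principal photography=17, EF_Pickup shots=12) = 17; EF_Editing = 17+9 = 26
Expected project duration μ = 26 hours. Critical path: Location scouting → Set construction → Principal photography → Editing.

Variance along critical path = 1.000 + 9.000 + 0.111 + 1.000 = 11.111; σ = √11.111 = 3.333 hours.
Z = (29 − 26) / 3.333 = 0.900
P(T ≤ 29) = Φ(0.900) ≈ 0.816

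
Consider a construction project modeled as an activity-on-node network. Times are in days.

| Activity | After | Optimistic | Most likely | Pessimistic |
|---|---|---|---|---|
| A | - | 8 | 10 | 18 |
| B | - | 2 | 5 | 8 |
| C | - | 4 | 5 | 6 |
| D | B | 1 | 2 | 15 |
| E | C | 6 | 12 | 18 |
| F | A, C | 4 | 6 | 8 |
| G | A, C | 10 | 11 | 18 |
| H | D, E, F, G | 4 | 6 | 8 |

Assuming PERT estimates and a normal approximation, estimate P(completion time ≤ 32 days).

te_A = (8 + 4·10 + 18)/6 = 66/6 = 11; σ²_A = ((18−8)/6)² = 2.778
te_B = (2 + 4·5 + 8)/6 = 30/6 = 5; σ²_B = ((8−2)/6)² = 1.000
te_C = (4 + 4·5 + 6)/6 = 30/6 = 5; σ²_C = ((6−4)/6)² = 0.111
te_D = (1 + 4·2 + 15)/6 = 24/6 = 4; σ²_D = ((15−1)/6)² = 5.444
te_E = (6 + 4·12 + 18)/6 = 72/6 = 12; σ²_E = ((18−6)/6)² = 4.000
te_F = (4 + 4·6 + 8)/6 = 36/6 = 6; σ²_F = ((8−4)/6)² = 0.444
te_G = (10 + 4·11 + 18)/6 = 72/6 = 12; σ²_G = ((18−10)/6)² = 1.778
te_H = (4 + 4·6 + 8)/6 = 36/6 = 6; σ²_H = ((8−4)/6)² = 0.444

Forward pass:
ES_A = 0; EF_A = 11
ES_B = 0; EF_B = 5
ES_C = 0; EF_C = 5
ES_D = 5; EF_D = 5+4 = 9
ES_E = 5; EF_E = 5+12 = 17
ES_F = max(EF_A=11, EF_C=5) = 11; EF_F = 11+6 = 17
ES_G = max(EF_A=11, EF_C=5) = 11; EF_G = 11+12 = 23
ES_H = max(EF_D=9, EF_E=17, EF_F=17, EF_G=23) = 23; EF_H = 23+6 = 29
Expected project duration μ = 29 days. Critical path: A → G → H.

Variance along critical path = 2.778 + 1.778 + 0.444 = 5.000; σ = √5.000 = 2.236 days.
Z = (32 − 29) / 2.236 = 1.342
P(T ≤ 32) = Φ(1.342) ≈ 0.910

0.910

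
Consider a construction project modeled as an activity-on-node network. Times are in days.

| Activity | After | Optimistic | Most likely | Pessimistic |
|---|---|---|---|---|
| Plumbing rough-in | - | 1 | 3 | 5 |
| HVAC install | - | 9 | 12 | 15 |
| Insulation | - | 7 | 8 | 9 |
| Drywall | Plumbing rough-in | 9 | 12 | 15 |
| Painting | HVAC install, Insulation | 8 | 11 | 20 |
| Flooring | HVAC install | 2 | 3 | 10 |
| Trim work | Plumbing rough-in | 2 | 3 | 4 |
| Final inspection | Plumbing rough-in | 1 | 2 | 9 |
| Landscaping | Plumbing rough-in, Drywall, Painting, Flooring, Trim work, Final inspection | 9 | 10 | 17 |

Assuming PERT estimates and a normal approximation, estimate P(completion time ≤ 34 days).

te_Plumbing rough-in = (1 + 4·3 + 5)/6 = 18/6 = 3; σ²_Plumbing rough-in = ((5−1)/6)² = 0.444
te_HVAC install = (9 + 4·12 + 15)/6 = 72/6 = 12; σ²_HVAC install = ((15−9)/6)² = 1.000
te_Insulation = (7 + 4·8 + 9)/6 = 48/6 = 8; σ²_Insulation = ((9−7)/6)² = 0.111
te_Drywall = (9 + 4·12 + 15)/6 = 72/6 = 12; σ²_Drywall = ((15−9)/6)² = 1.000
te_Painting = (8 + 4·11 + 20)/6 = 72/6 = 12; σ²_Painting = ((20−8)/6)² = 4.000
te_Flooring = (2 + 4·3 + 10)/6 = 24/6 = 4; σ²_Flooring = ((10−2)/6)² = 1.778
te_Trim work = (2 + 4·3 + 4)/6 = 18/6 = 3; σ²_Trim work = ((4−2)/6)² = 0.111
te_Final inspection = (1 + 4·2 + 9)/6 = 18/6 = 3; σ²_Final inspection = ((9−1)/6)² = 1.778
te_Landscaping = (9 + 4·10 + 17)/6 = 66/6 = 11; σ²_Landscaping = ((17−9)/6)² = 1.778

Forward pass:
ES_Plumbing rough-in = 0; EF_Plumbing rough-in = 3
ES_HVAC install = 0; EF_HVAC install = 12
ES_Insulation = 0; EF_Insulation = 8
ES_Drywall = 3; EF_Drywall = 3+12 = 15
ES_Painting = max(EF_HVAC install=12, EF_Insulation=8) = 12; EF_Painting = 12+12 = 24
ES_Flooring = 12; EF_Flooring = 12+4 = 16
ES_Trim work = 3; EF_Trim work = 3+3 = 6
ES_Final inspection = 3; EF_Final inspection = 3+3 = 6
ES_Landscaping = max(EF_Plumbing rough-in=3, EF_Drywall=15, EF_Painting=24, EF_Flooring=16, EF_Trim work=6, EF_Final inspection=6) = 24; EF_Landscaping = 24+11 = 35
Expected project duration μ = 35 days. Critical path: HVAC install → Painting → Landscaping.

Variance along critical path = 1.000 + 4.000 + 1.778 = 6.778; σ = √6.778 = 2.603 days.
Z = (34 − 35) / 2.603 = -0.384
P(T ≤ 34) = Φ(-0.384) ≈ 0.350

0.350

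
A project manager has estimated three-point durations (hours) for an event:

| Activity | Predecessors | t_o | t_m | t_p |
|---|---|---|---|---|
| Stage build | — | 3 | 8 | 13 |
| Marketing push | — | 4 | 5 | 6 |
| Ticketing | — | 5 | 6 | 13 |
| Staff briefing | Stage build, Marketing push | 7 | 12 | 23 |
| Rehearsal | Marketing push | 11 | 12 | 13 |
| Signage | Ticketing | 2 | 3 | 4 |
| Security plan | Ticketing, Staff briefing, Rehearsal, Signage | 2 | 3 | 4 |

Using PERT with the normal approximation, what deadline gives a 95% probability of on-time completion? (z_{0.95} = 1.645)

te_Stage build = (3 + 4·8 + 13)/6 = 48/6 = 8; σ²_Stage build = ((13−3)/6)² = 2.778
te_Marketing push = (4 + 4·5 + 6)/6 = 30/6 = 5; σ²_Marketing push = ((6−4)/6)² = 0.111
te_Ticketing = (5 + 4·6 + 13)/6 = 42/6 = 7; σ²_Ticketing = ((13−5)/6)² = 1.778
te_Staff briefing = (7 + 4·12 + 23)/6 = 78/6 = 13; σ²_Staff briefing = ((23−7)/6)² = 7.111
te_Rehearsal = (11 + 4·12 + 13)/6 = 72/6 = 12; σ²_Rehearsal = ((13−11)/6)² = 0.111
te_Signage = (2 + 4·3 + 4)/6 = 18/6 = 3; σ²_Signage = ((4−2)/6)² = 0.111
te_Security plan = (2 + 4·3 + 4)/6 = 18/6 = 3; σ²_Security plan = ((4−2)/6)² = 0.111

Forward pass:
ES_Stage build = 0; EF_Stage build = 8
ES_Marketing push = 0; EF_Marketing push = 5
ES_Ticketing = 0; EF_Ticketing = 7
ES_Staff briefing = max(EF_Stage build=8, EF_Marketing push=5) = 8; EF_Staff briefing = 8+13 = 21
ES_Rehearsal = 5; EF_Rehearsal = 5+12 = 17
ES_Signage = 7; EF_Signage = 7+3 = 10
ES_Security plan = max(EF_Ticketing=7, EF_Staff briefing=21, EF_Rehearsal=17, EF_Signage=10) = 21; EF_Security plan = 21+3 = 24
Expected project duration μ = 24 hours. Critical path: Stage build → Staff briefing → Security plan.

Variance along critical path = 2.778 + 7.111 + 0.111 = 10.000; σ = 3.162 hours.
D = μ + z·σ = 24 + 1.645·3.162 = 29.2 hours

29.2 hours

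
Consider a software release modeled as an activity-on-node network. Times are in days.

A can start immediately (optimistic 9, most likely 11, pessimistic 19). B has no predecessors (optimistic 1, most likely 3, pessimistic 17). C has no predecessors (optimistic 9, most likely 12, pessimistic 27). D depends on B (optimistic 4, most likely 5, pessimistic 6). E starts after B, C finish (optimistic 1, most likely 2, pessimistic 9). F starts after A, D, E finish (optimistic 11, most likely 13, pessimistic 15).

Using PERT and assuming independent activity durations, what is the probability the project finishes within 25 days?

te_A = (9 + 4·11 + 19)/6 = 72/6 = 12; σ²_A = ((19−9)/6)² = 2.778
te_B = (1 + 4·3 + 17)/6 = 30/6 = 5; σ²_B = ((17−1)/6)² = 7.111
te_C = (9 + 4·12 + 27)/6 = 84/6 = 14; σ²_C = ((27−9)/6)² = 9.000
te_D = (4 + 4·5 + 6)/6 = 30/6 = 5; σ²_D = ((6−4)/6)² = 0.111
te_E = (1 + 4·2 + 9)/6 = 18/6 = 3; σ²_E = ((9−1)/6)² = 1.778
te_F = (11 + 4·13 + 15)/6 = 78/6 = 13; σ²_F = ((15−11)/6)² = 0.444

Forward pass:
ES_A = 0; EF_A = 12
ES_B = 0; EF_B = 5
ES_C = 0; EF_C = 14
ES_D = 5; EF_D = 5+5 = 10
ES_E = max(EF_B=5, EF_C=14) = 14; EF_E = 14+3 = 17
ES_F = max(EF_A=12, EF_D=10, EF_E=17) = 17; EF_F = 17+13 = 30
Expected project duration μ = 30 days. Critical path: C → E → F.

Variance along critical path = 9.000 + 1.778 + 0.444 = 11.222; σ = √11.222 = 3.350 days.
Z = (25 − 30) / 3.350 = -1.493
P(T ≤ 25) = Φ(-1.493) ≈ 0.068

0.068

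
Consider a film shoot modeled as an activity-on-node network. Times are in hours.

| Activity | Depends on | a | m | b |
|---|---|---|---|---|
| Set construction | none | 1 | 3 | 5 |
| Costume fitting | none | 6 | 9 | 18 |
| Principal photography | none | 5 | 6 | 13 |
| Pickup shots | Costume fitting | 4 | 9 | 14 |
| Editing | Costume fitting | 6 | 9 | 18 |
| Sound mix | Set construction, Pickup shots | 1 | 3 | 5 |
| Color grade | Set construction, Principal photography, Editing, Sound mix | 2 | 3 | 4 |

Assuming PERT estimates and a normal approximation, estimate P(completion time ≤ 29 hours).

te_Set construction = (1 + 4·3 + 5)/6 = 18/6 = 3; σ²_Set construction = ((5−1)/6)² = 0.444
te_Costume fitting = (6 + 4·9 + 18)/6 = 60/6 = 10; σ²_Costume fitting = ((18−6)/6)² = 4.000
te_Principal photography = (5 + 4·6 + 13)/6 = 42/6 = 7; σ²_Principal photography = ((13−5)/6)² = 1.778
te_Pickup shots = (4 + 4·9 + 14)/6 = 54/6 = 9; σ²_Pickup shots = ((14−4)/6)² = 2.778
te_Editing = (6 + 4·9 + 18)/6 = 60/6 = 10; σ²_Editing = ((18−6)/6)² = 4.000
te_Sound mix = (1 + 4·3 + 5)/6 = 18/6 = 3; σ²_Sound mix = ((5−1)/6)² = 0.444
te_Color grade = (2 + 4·3 + 4)/6 = 18/6 = 3; σ²_Color grade = ((4−2)/6)² = 0.111

Forward pass:
ES_Set construction = 0; EF_Set construction = 3
ES_Costume fitting = 0; EF_Costume fitting = 10
ES_Principal photography = 0; EF_Principal photography = 7
ES_Pickup shots = 10; EF_Pickup shots = 10+9 = 19
ES_Editing = 10; EF_Editing = 10+10 = 20
ES_Sound mix = max(EF_Set construction=3, EF_Pickup shots=19) = 19; EF_Sound mix = 19+3 = 22
ES_Color grade = max(EF_Set construction=3, EF_Principal photography=7, EF_Editing=20, EF_Sound mix=22) = 22; EF_Color grade = 22+3 = 25
Expected project duration μ = 25 hours. Critical path: Costume fitting → Pickup shots → Sound mix → Color grade.

Variance along critical path = 4.000 + 2.778 + 0.444 + 0.111 = 7.333; σ = √7.333 = 2.708 hours.
Z = (29 − 25) / 2.708 = 1.477
P(T ≤ 29) = Φ(1.477) ≈ 0.930

0.930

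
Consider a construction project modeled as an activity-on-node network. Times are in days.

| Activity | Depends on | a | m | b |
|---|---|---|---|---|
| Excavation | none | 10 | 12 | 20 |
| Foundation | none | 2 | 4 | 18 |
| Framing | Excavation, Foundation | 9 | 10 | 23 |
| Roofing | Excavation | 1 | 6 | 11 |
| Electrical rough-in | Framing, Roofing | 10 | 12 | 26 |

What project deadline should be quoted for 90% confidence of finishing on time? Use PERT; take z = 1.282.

44.0 days

te_Excavation = (10 + 4·12 + 20)/6 = 78/6 = 13; σ²_Excavation = ((20−10)/6)² = 2.778
te_Foundation = (2 + 4·4 + 18)/6 = 36/6 = 6; σ²_Foundation = ((18−2)/6)² = 7.111
te_Framing = (9 + 4·10 + 23)/6 = 72/6 = 12; σ²_Framing = ((23−9)/6)² = 5.444
te_Roofing = (1 + 4·6 + 11)/6 = 36/6 = 6; σ²_Roofing = ((11−1)/6)² = 2.778
te_Electrical rough-in = (10 + 4·12 + 26)/6 = 84/6 = 14; σ²_Electrical rough-in = ((26−10)/6)² = 7.111

Forward pass:
ES_Excavation = 0; EF_Excavation = 13
ES_Foundation = 0; EF_Foundation = 6
ES_Framing = max(EF_Excavation=13, EF_Foundation=6) = 13; EF_Framing = 13+12 = 25
ES_Roofing = 13; EF_Roofing = 13+6 = 19
ES_Electrical rough-in = max(EF_Framing=25, EF_Roofing=19) = 25; EF_Electrical rough-in = 25+14 = 39
Expected project duration μ = 39 days. Critical path: Excavation → Framing → Electrical rough-in.

Variance along critical path = 2.778 + 5.444 + 7.111 = 15.333; σ = 3.916 days.
D = μ + z·σ = 39 + 1.282·3.916 = 44.0 days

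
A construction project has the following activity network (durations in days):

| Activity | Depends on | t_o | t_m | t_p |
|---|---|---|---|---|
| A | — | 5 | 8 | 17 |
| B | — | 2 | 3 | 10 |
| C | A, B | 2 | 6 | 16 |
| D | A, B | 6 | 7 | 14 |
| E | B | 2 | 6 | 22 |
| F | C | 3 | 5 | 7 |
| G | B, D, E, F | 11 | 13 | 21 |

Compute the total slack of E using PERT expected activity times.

9 days

te_A = (5 + 4·8 + 17)/6 = 54/6 = 9
te_B = (2 + 4·3 + 10)/6 = 24/6 = 4
te_C = (2 + 4·6 + 16)/6 = 42/6 = 7
te_D = (6 + 4·7 + 14)/6 = 48/6 = 8
te_E = (2 + 4·6 + 22)/6 = 48/6 = 8
te_F = (3 + 4·5 + 7)/6 = 30/6 = 5
te_G = (11 + 4·13 + 21)/6 = 84/6 = 14

Forward pass:
ES_A = 0; EF_A = 9
ES_B = 0; EF_B = 4
ES_C = max(EF_A=9, EF_B=4) = 9; EF_C = 9+7 = 16
ES_D = max(EF_A=9, EF_B=4) = 9; EF_D = 9+8 = 17
ES_E = 4; EF_E = 4+8 = 12
ES_F = 16; EF_F = 16+5 = 21
ES_G = max(EF_B=4, EF_D=17, EF_E=12, EF_F=21) = 21; EF_G = 21+14 = 35
Expected project duration μ = 35 days. Critical path: A → C → F → G.

Backward pass:
LF_G = 35; LS_G = 35−14 = 21
LF_F = LS_G = 21; LS_F = 21−5 = 16
LF_E = LS_G = 21; LS_E = 21−8 = 13
LF_D = LS_G = 21; LS_D = 21−8 = 13
LF_C = LS_F = 16; LS_C = 16−7 = 9
LF_B = min(LS_C=9, LS_D=13, LS_E=13, LS_G=21) = 9; LS_B = 9−4 = 5
LF_A = min(LS_C=9, LS_D=13) = 9; LS_A = 9−9 = 0
Slack_E = LS_E − ES_E = 13 − 4 = 9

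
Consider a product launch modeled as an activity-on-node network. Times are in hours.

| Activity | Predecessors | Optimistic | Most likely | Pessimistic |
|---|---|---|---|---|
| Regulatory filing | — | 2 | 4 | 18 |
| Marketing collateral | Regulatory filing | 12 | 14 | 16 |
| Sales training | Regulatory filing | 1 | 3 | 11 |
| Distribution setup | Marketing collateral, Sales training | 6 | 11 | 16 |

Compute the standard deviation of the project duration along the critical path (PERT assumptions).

te_Regulatory filing = (2 + 4·4 + 18)/6 = 36/6 = 6; σ²_Regulatory filing = ((18−2)/6)² = 7.111
te_Marketing collateral = (12 + 4·14 + 16)/6 = 84/6 = 14; σ²_Marketing collateral = ((16−12)/6)² = 0.444
te_Sales training = (1 + 4·3 + 11)/6 = 24/6 = 4; σ²_Sales training = ((11−1)/6)² = 2.778
te_Distribution setup = (6 + 4·11 + 16)/6 = 66/6 = 11; σ²_Distribution setup = ((16−6)/6)² = 2.778

Forward pass:
ES_Regulatory filing = 0; EF_Regulatory filing = 6
ES_Marketing collateral = 6; EF_Marketing collateral = 6+14 = 20
ES_Sales training = 6; EF_Sales training = 6+4 = 10
ES_Distribution setup = max(EF_Marketing collateral=20, EF_Sales training=10) = 20; EF_Distribution setup = 20+11 = 31
Expected project duration μ = 31 hours. Critical path: Regulatory filing → Marketing collateral → Distribution setup.

Variance along critical path = 7.111 + 0.444 + 2.778 = 10.333
σ = √10.333 = 3.215 hours

3.21 hours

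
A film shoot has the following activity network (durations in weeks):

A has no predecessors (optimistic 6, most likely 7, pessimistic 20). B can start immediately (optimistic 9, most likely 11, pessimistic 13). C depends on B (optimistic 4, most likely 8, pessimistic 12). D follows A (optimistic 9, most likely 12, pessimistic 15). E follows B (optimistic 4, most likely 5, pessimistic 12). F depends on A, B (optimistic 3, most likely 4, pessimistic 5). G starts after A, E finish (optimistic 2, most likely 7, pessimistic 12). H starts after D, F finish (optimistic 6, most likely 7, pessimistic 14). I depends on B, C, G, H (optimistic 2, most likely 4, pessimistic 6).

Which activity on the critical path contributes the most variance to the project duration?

A

te_A = (6 + 4·7 + 20)/6 = 54/6 = 9; σ²_A = ((20−6)/6)² = 5.444
te_B = (9 + 4·11 + 13)/6 = 66/6 = 11; σ²_B = ((13−9)/6)² = 0.444
te_C = (4 + 4·8 + 12)/6 = 48/6 = 8; σ²_C = ((12−4)/6)² = 1.778
te_D = (9 + 4·12 + 15)/6 = 72/6 = 12; σ²_D = ((15−9)/6)² = 1.000
te_E = (4 + 4·5 + 12)/6 = 36/6 = 6; σ²_E = ((12−4)/6)² = 1.778
te_F = (3 + 4·4 + 5)/6 = 24/6 = 4; σ²_F = ((5−3)/6)² = 0.111
te_G = (2 + 4·7 + 12)/6 = 42/6 = 7; σ²_G = ((12−2)/6)² = 2.778
te_H = (6 + 4·7 + 14)/6 = 48/6 = 8; σ²_H = ((14−6)/6)² = 1.778
te_I = (2 + 4·4 + 6)/6 = 24/6 = 4; σ²_I = ((6−2)/6)² = 0.444

Forward pass:
ES_A = 0; EF_A = 9
ES_B = 0; EF_B = 11
ES_C = 11; EF_C = 11+8 = 19
ES_D = 9; EF_D = 9+12 = 21
ES_E = 11; EF_E = 11+6 = 17
ES_F = max(EF_A=9, EF_B=11) = 11; EF_F = 11+4 = 15
ES_G = max(EF_A=9, EF_E=17) = 17; EF_G = 17+7 = 24
ES_H = max(EF_D=21, EF_F=15) = 21; EF_H = 21+8 = 29
ES_I = max(EF_B=11, EF_C=19, EF_G=24, EF_H=29) = 29; EF_I = 29+4 = 33
Expected project duration μ = 33 weeks. Critical path: A → D → H → I.

Variances on critical path: σ²_A=5.444, σ²_D=1.000, σ²_H=1.778, σ²_I=0.444.
Largest is σ²_A = 5.444.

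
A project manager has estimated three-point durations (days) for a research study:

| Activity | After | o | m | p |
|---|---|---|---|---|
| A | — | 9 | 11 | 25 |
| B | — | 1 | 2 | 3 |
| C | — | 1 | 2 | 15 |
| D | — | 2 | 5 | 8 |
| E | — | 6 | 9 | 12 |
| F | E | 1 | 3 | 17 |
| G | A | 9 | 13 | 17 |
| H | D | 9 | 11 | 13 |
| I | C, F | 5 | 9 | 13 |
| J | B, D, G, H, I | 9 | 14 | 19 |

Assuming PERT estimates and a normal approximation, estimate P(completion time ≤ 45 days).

0.928

te_A = (9 + 4·11 + 25)/6 = 78/6 = 13; σ²_A = ((25−9)/6)² = 7.111
te_B = (1 + 4·2 + 3)/6 = 12/6 = 2; σ²_B = ((3−1)/6)² = 0.111
te_C = (1 + 4·2 + 15)/6 = 24/6 = 4; σ²_C = ((15−1)/6)² = 5.444
te_D = (2 + 4·5 + 8)/6 = 30/6 = 5; σ²_D = ((8−2)/6)² = 1.000
te_E = (6 + 4·9 + 12)/6 = 54/6 = 9; σ²_E = ((12−6)/6)² = 1.000
te_F = (1 + 4·3 + 17)/6 = 30/6 = 5; σ²_F = ((17−1)/6)² = 7.111
te_G = (9 + 4·13 + 17)/6 = 78/6 = 13; σ²_G = ((17−9)/6)² = 1.778
te_H = (9 + 4·11 + 13)/6 = 66/6 = 11; σ²_H = ((13−9)/6)² = 0.444
te_I = (5 + 4·9 + 13)/6 = 54/6 = 9; σ²_I = ((13−5)/6)² = 1.778
te_J = (9 + 4·14 + 19)/6 = 84/6 = 14; σ²_J = ((19−9)/6)² = 2.778

Forward pass:
ES_A = 0; EF_A = 13
ES_B = 0; EF_B = 2
ES_C = 0; EF_C = 4
ES_D = 0; EF_D = 5
ES_E = 0; EF_E = 9
ES_F = 9; EF_F = 9+5 = 14
ES_G = 13; EF_G = 13+13 = 26
ES_H = 5; EF_H = 5+11 = 16
ES_I = max(EF_C=4, EF_F=14) = 14; EF_I = 14+9 = 23
ES_J = max(EF_B=2, EF_D=5, EF_G=26, EF_H=16, EF_I=23) = 26; EF_J = 26+14 = 40
Expected project duration μ = 40 days. Critical path: A → G → J.

Variance along critical path = 7.111 + 1.778 + 2.778 = 11.667; σ = √11.667 = 3.416 days.
Z = (45 − 40) / 3.416 = 1.464
P(T ≤ 45) = Φ(1.464) ≈ 0.928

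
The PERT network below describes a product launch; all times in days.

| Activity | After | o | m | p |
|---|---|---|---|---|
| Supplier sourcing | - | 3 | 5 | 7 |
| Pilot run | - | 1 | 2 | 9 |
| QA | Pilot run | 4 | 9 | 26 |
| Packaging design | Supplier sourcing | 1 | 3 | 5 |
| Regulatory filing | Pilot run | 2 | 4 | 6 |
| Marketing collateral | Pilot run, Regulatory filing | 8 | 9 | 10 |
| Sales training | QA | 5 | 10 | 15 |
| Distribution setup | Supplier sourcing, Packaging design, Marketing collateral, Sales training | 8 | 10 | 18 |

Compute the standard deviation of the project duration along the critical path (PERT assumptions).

4.56 days

te_Supplier sourcing = (3 + 4·5 + 7)/6 = 30/6 = 5; σ²_Supplier sourcing = ((7−3)/6)² = 0.444
te_Pilot run = (1 + 4·2 + 9)/6 = 18/6 = 3; σ²_Pilot run = ((9−1)/6)² = 1.778
te_QA = (4 + 4·9 + 26)/6 = 66/6 = 11; σ²_QA = ((26−4)/6)² = 13.444
te_Packaging design = (1 + 4·3 + 5)/6 = 18/6 = 3; σ²_Packaging design = ((5−1)/6)² = 0.444
te_Regulatory filing = (2 + 4·4 + 6)/6 = 24/6 = 4; σ²_Regulatory filing = ((6−2)/6)² = 0.444
te_Marketing collateral = (8 + 4·9 + 10)/6 = 54/6 = 9; σ²_Marketing collateral = ((10−8)/6)² = 0.111
te_Sales training = (5 + 4·10 + 15)/6 = 60/6 = 10; σ²_Sales training = ((15−5)/6)² = 2.778
te_Distribution setup = (8 + 4·10 + 18)/6 = 66/6 = 11; σ²_Distribution setup = ((18−8)/6)² = 2.778

Forward pass:
ES_Supplier sourcing = 0; EF_Supplier sourcing = 5
ES_Pilot run = 0; EF_Pilot run = 3
ES_QA = 3; EF_QA = 3+11 = 14
ES_Packaging design = 5; EF_Packaging design = 5+3 = 8
ES_Regulatory filing = 3; EF_Regulatory filing = 3+4 = 7
ES_Marketing collateral = max(EF_Pilot run=3, EF_Regulatory filing=7) = 7; EF_Marketing collateral = 7+9 = 16
ES_Sales training = 14; EF_Sales training = 14+10 = 24
ES_Distribution setup = max(EF_Supplier sourcing=5, EF_Packaging design=8, EF_Marketing collateral=16, EF_Sales training=24) = 24; EF_Distribution setup = 24+11 = 35
Expected project duration μ = 35 days. Critical path: Pilot run → QA → Sales training → Distribution setup.

Variance along critical path = 1.778 + 13.444 + 2.778 + 2.778 = 20.778
σ = √20.778 = 4.558 days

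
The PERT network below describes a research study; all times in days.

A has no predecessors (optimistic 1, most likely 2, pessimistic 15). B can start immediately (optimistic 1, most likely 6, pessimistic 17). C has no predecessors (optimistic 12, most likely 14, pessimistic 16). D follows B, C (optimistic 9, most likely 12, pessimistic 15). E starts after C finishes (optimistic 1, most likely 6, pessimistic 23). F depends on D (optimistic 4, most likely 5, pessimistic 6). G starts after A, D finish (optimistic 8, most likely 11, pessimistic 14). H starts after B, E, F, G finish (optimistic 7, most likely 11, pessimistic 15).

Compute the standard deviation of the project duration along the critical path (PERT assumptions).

te_A = (1 + 4·2 + 15)/6 = 24/6 = 4; σ²_A = ((15−1)/6)² = 5.444
te_B = (1 + 4·6 + 17)/6 = 42/6 = 7; σ²_B = ((17−1)/6)² = 7.111
te_C = (12 + 4·14 + 16)/6 = 84/6 = 14; σ²_C = ((16−12)/6)² = 0.444
te_D = (9 + 4·12 + 15)/6 = 72/6 = 12; σ²_D = ((15−9)/6)² = 1.000
te_E = (1 + 4·6 + 23)/6 = 48/6 = 8; σ²_E = ((23−1)/6)² = 13.444
te_F = (4 + 4·5 + 6)/6 = 30/6 = 5; σ²_F = ((6−4)/6)² = 0.111
te_G = (8 + 4·11 + 14)/6 = 66/6 = 11; σ²_G = ((14−8)/6)² = 1.000
te_H = (7 + 4·11 + 15)/6 = 66/6 = 11; σ²_H = ((15−7)/6)² = 1.778

Forward pass:
ES_A = 0; EF_A = 4
ES_B = 0; EF_B = 7
ES_C = 0; EF_C = 14
ES_D = max(EF_B=7, EF_C=14) = 14; EF_D = 14+12 = 26
ES_E = 14; EF_E = 14+8 = 22
ES_F = 26; EF_F = 26+5 = 31
ES_G = max(EF_A=4, EF_D=26) = 26; EF_G = 26+11 = 37
ES_H = max(EF_B=7, EF_E=22, EF_F=31, EF_G=37) = 37; EF_H = 37+11 = 48
Expected project duration μ = 48 days. Critical path: C → D → G → H.

Variance along critical path = 0.444 + 1.000 + 1.000 + 1.778 = 4.222
σ = √4.222 = 2.055 days

2.05 days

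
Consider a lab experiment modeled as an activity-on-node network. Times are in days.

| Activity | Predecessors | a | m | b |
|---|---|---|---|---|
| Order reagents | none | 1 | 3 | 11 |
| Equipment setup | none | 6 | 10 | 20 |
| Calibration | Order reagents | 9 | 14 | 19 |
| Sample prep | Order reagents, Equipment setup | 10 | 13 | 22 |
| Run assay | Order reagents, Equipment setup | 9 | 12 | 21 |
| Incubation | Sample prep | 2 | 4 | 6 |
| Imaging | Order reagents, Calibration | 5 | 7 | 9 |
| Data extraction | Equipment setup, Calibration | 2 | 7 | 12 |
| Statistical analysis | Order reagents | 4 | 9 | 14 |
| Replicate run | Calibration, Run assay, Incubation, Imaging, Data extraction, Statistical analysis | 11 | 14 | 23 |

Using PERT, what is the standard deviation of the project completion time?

3.73 days

te_Order reagents = (1 + 4·3 + 11)/6 = 24/6 = 4; σ²_Order reagents = ((11−1)/6)² = 2.778
te_Equipment setup = (6 + 4·10 + 20)/6 = 66/6 = 11; σ²_Equipment setup = ((20−6)/6)² = 5.444
te_Calibration = (9 + 4·14 + 19)/6 = 84/6 = 14; σ²_Calibration = ((19−9)/6)² = 2.778
te_Sample prep = (10 + 4·13 + 22)/6 = 84/6 = 14; σ²_Sample prep = ((22−10)/6)² = 4.000
te_Run assay = (9 + 4·12 + 21)/6 = 78/6 = 13; σ²_Run assay = ((21−9)/6)² = 4.000
te_Incubation = (2 + 4·4 + 6)/6 = 24/6 = 4; σ²_Incubation = ((6−2)/6)² = 0.444
te_Imaging = (5 + 4·7 + 9)/6 = 42/6 = 7; σ²_Imaging = ((9−5)/6)² = 0.444
te_Data extraction = (2 + 4·7 + 12)/6 = 42/6 = 7; σ²_Data extraction = ((12−2)/6)² = 2.778
te_Statistical analysis = (4 + 4·9 + 14)/6 = 54/6 = 9; σ²_Statistical analysis = ((14−4)/6)² = 2.778
te_Replicate run = (11 + 4·14 + 23)/6 = 90/6 = 15; σ²_Replicate run = ((23−11)/6)² = 4.000

Forward pass:
ES_Order reagents = 0; EF_Order reagents = 4
ES_Equipment setup = 0; EF_Equipment setup = 11
ES_Calibration = 4; EF_Calibration = 4+14 = 18
ES_Sample prep = max(EF_Order reagents=4, EF_Equipment setup=11) = 11; EF_Sample prep = 11+14 = 25
ES_Run assay = max(EF_Order reagents=4, EF_Equipment setup=11) = 11; EF_Run assay = 11+13 = 24
ES_Incubation = 25; EF_Incubation = 25+4 = 29
ES_Imaging = max(EF_Order reagents=4, EF_Calibration=18) = 18; EF_Imaging = 18+7 = 25
ES_Data extraction = max(EF_Equipment setup=11, EF_Calibration=18) = 18; EF_Data extraction = 18+7 = 25
ES_Statistical analysis = 4; EF_Statistical analysis = 4+9 = 13
ES_Replicate run = max(EF_Calibration=18, EF_Run assay=24, EF_Incubation=29, EF_Imaging=25, EF_Data extraction=25, EF_Statistical analysis=13) = 29; EF_Replicate run = 29+15 = 44
Expected project duration μ = 44 days. Critical path: Equipment setup → Sample prep → Incubation → Replicate run.

Variance along critical path = 5.444 + 4.000 + 0.444 + 4.000 = 13.889
σ = √13.889 = 3.727 days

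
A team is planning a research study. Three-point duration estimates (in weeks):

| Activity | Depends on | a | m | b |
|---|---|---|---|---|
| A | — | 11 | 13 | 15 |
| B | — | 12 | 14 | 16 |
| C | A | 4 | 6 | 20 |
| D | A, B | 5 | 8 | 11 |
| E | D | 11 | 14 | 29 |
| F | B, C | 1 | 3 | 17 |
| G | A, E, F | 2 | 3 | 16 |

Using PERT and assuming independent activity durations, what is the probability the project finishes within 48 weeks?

0.895

te_A = (11 + 4·13 + 15)/6 = 78/6 = 13; σ²_A = ((15−11)/6)² = 0.444
te_B = (12 + 4·14 + 16)/6 = 84/6 = 14; σ²_B = ((16−12)/6)² = 0.444
te_C = (4 + 4·6 + 20)/6 = 48/6 = 8; σ²_C = ((20−4)/6)² = 7.111
te_D = (5 + 4·8 + 11)/6 = 48/6 = 8; σ²_D = ((11−5)/6)² = 1.000
te_E = (11 + 4·14 + 29)/6 = 96/6 = 16; σ²_E = ((29−11)/6)² = 9.000
te_F = (1 + 4·3 + 17)/6 = 30/6 = 5; σ²_F = ((17−1)/6)² = 7.111
te_G = (2 + 4·3 + 16)/6 = 30/6 = 5; σ²_G = ((16−2)/6)² = 5.444

Forward pass:
ES_A = 0; EF_A = 13
ES_B = 0; EF_B = 14
ES_C = 13; EF_C = 13+8 = 21
ES_D = max(EF_A=13, EF_B=14) = 14; EF_D = 14+8 = 22
ES_E = 22; EF_E = 22+16 = 38
ES_F = max(EF_B=14, EF_C=21) = 21; EF_F = 21+5 = 26
ES_G = max(EF_A=13, EF_E=38, EF_F=26) = 38; EF_G = 38+5 = 43
Expected project duration μ = 43 weeks. Critical path: B → D → E → G.

Variance along critical path = 0.444 + 1.000 + 9.000 + 5.444 = 15.889; σ = √15.889 = 3.986 weeks.
Z = (48 − 43) / 3.986 = 1.254
P(T ≤ 48) = Φ(1.254) ≈ 0.895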